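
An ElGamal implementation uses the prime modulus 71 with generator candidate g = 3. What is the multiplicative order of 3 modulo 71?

35

ord(3) | φ(71) = 71 − 1 = 70 = 2 · 5 · 7.
Divisors of 70: 1, 2, 5, 7, 10, 14, 35, 70.
Evaluate successive powers at the divisors of 70:
3^1 ≡ 3
3^2 ≡ 9
3^5 ≡ 30
3^7 ≡ 57
3^10 ≡ 48
3^14 ≡ 54
3^35 ≡ 1
The smallest such exponent is 35, so the order of 3 is 35.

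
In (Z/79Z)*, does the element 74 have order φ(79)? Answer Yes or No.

Yes

φ(79) = 79 − 1 = 78 = 2 · 3 · 13.
Test 74^(78/q) mod 79 for each prime factor q of 78:
74^39 ≡ 78 (mod 79)  [q = 2: ≢ 1 ✓]
74^26 ≡ 55 (mod 79)  [q = 3: ≢ 1 ✓]
74^6 ≡ 62 (mod 79)  [q = 13: ≢ 1 ✓]
None equal 1, so ord_79(74) = 78: 74 is a primitive root.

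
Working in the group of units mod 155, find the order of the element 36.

The order of 36 must divide φ(155) = φ(5·31) = (5−1)·(31−1) = 4·30 = 120 = 2^3 · 3 · 5.
Divisors of 120: 1, 2, 3, 4, 5, 6, 8, 10, 12, 15, 20, 24, 30, 40, 60, 120.
Compute 36^d (mod 155) for the divisors d until we hit 1:
36^1 ≡ 36 (mod 155)
36^2 ≡ 56 (mod 155)
36^3 ≡ 1 (mod 155) ✓
The smallest such exponent is 3, so the order of 36 is 3.

3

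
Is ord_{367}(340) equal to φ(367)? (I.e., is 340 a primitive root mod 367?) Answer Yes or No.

φ(367) = 367 − 1 = 366 = 2 · 3 · 61.
Test 340^(366/q) mod 367 for each prime factor q of 366:
340^183 ≡ 1 (mod 367)  [q = 2: ≡ 1 ✗]
340^122 ≡ 1 (mod 367)  [q = 3: ≡ 1 ✗]
340^6 ≡ 242 (mod 367)  [q = 61: ≢ 1 ✓]
Since 340^183 ≡ 1, the order of 340 divides 183 < 366, so 340 is not a primitive root.

No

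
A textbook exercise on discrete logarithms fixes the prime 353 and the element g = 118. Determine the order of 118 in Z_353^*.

352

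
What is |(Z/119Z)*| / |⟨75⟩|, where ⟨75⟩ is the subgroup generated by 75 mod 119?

Since 75 ∈ (Z/119Z)^×, its order divides φ(119) = φ(7·17) = (7−1)·(17−1) = 6·16 = 96 = 2^5 · 3.
Divisors of 96: 1, 2, 3, 4, 6, 8, 12, 16, 24, 32, 48, 96.
Test each divisor d:
75^1 ≡ 75
75^2 ≡ 32
75^3 ≡ 20
75^4 ≡ 72
75^6 ≡ 43
75^8 ≡ 67
75^12 ≡ 64
75^16 ≡ 86
75^24 ≡ 50
75^32 ≡ 18
75^48 ≡ 1
So ord_119(75) = 48, hence |⟨75⟩| = 48.
Index = |(Z/119Z)^×| / |⟨75⟩| = 96 / 48 = 2.

2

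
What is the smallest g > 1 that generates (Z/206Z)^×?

φ(206) = φ(2)·φ(103) = 1·102 = 102 = 2 · 3 · 17.
g is a primitive root iff g^(102/q) ≢ 1 (mod 206) for each prime q ∈ {2, 3, 17}.
g = 2: gcd(2, 206) = 2 > 1, not a unit — skip.
g = 3: 3^51 ≡ 205; 3^34 ≡ 1 — hits 1, so not a primitive root.
g = 4: gcd(4, 206) = 2 > 1, not a unit — skip.
g = 5: 5^51 ≡ 205; 5^34 ≡ 159; 5^6 ≡ 175 — none is 1, so 5 is a primitive root.
The smallest primitive root modulo 206 is 5.

5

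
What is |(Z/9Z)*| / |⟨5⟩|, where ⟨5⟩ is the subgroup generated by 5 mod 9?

1

By Lagrange's theorem, ord_9(5) divides φ(9) = φ(3^2) = 3·(3−1) = 6 = 2 · 3.
Divisors of 6: 1, 2, 3, 6.
Check 5^d mod 9 for each divisor in increasing order:
5^1 ≡ 5 (mod 9)
5^2 ≡ 7 (mod 9)
5^3 ≡ 8 (mod 9)
5^6 ≡ 1 (mod 9) ✓
So ord_9(5) = 6, hence |⟨5⟩| = 6.
[(Z/9Z)^× : ⟨5⟩] = 6/6 = 1.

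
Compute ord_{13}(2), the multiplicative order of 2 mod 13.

12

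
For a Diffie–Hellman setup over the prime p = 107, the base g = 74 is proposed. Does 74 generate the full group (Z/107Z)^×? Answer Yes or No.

Yes

φ(107) = 107 − 1 = 106 = 2 · 53.
An element g generates (Z/107Z)^× iff g^(106/q) ≢ 1 (mod 107) for each prime q ∈ {2, 53}.
74^53 ≡ 106 (mod 107)  [q = 2: ≢ 1 ✓]
74^2 ≡ 19 (mod 107)  [q = 53: ≢ 1 ✓]
Every test exponent gives a nontrivial residue, hence 74 generates the full group.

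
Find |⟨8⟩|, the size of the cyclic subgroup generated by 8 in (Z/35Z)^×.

Since 8 ∈ (Z/35Z)^×, its order divides φ(35) = φ(5·7) = (5−1)·(7−1) = 4·6 = 24 = 2^3 · 3.
Divisors of 24: 1, 2, 3, 4, 6, 8, 12, 24.
Test each divisor d:
8^1 ≡ 8 (mod 35)
8^2 ≡ 29 (mod 35)
8^3 ≡ 22 (mod 35)
8^4 ≡ 1 (mod 35) ✓
The smallest such exponent is 4, so the order of 8 is 4.

4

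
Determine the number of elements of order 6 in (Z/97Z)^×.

2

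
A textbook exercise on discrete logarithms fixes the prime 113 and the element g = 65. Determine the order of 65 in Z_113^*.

16

ord(65) | φ(113) = 113 − 1 = 112 = 2^4 · 7.
Divisors of 112: 1, 2, 4, 7, 8, 14, 16, 28, 56, 112.
Test each divisor d:
65^1 ≡ 65
65^2 ≡ 44
65^4 ≡ 15
65^7 ≡ 73
65^8 ≡ 112
65^14 ≡ 18
65^16 ≡ 1
Therefore the multiplicative order of 65 modulo 113 is 16.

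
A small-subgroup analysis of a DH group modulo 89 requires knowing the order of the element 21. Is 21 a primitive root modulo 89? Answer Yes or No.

No

φ(89) = 89 − 1 = 88 = 2^3 · 11.
It suffices to check that the order of 21 is not a proper divisor of 88: compute 21^(88/q) for q ∈ {2, 11}.
21^44 ≡ 1 (mod 89)  [q = 2: ≡ 1 ✗]
21^8 ≡ 78 (mod 89)  [q = 11: ≢ 1 ✓]
Since 21^44 ≡ 1, the order of 21 divides 44 < 88, so 21 is not a primitive root.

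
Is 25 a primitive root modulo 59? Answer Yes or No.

φ(59) = 59 − 1 = 58 = 2 · 29.
25 is a primitive root mod 59 iff 25^(φ(59)/q) ≢ 1 for every prime q | φ(59), i.e. q ∈ {2, 29}.
25^29 ≡ 1 (mod 59)  [q = 2: ≡ 1 ✗]
25^2 ≡ 35 (mod 59)  [q = 29: ≢ 1 ✓]
The check at q = 2 fails, so 25 generates a proper subgroup.

No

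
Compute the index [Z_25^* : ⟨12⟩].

1

The order of 12 must divide φ(25) = φ(5^2) = 5·(5−1) = 20 = 2^2 · 5.
Divisors of 20: 1, 2, 4, 5, 10, 20.
Compute 12^d (mod 25) for the divisors d until we hit 1:
12^1 ≡ 12 (mod 25)
12^2 ≡ 19 (mod 25)
12^4 ≡ 11 (mod 25)
12^5 ≡ 7 (mod 25)
12^10 ≡ 24 (mod 25)
12^20 ≡ 1 (mod 25) ✓
So ord_25(12) = 20, hence |⟨12⟩| = 20.
The index is φ(25) / ord(12) = 20 / 20 = 1.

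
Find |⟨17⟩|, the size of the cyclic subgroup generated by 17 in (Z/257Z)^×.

By Lagrange's theorem, ord_257(17) divides φ(257) = 257 − 1 = 256 = 2^8.
Divisors of 256: 1, 2, 4, 8, 16, 32, 64, 128, 256.
Evaluate successive powers at the divisors of 256:
17^1 ≡ 17
17^2 ≡ 32
17^4 ≡ 253
17^8 ≡ 16
17^16 ≡ 256
17^32 ≡ 1
The smallest such exponent is 32, so the order of 17 is 32.

32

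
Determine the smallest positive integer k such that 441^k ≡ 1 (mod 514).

64

Since 441 ∈ (Z/514Z)^×, its order divides φ(514) = φ(2)·φ(257) = 1·256 = 256 = 2^8.
Divisors of 256: 1, 2, 4, 8, 16, 32, 64, 128, 256.
Evaluate successive powers at the divisors of 256:
441^1 ≡ 441
441^2 ≡ 189
441^4 ≡ 255
441^8 ≡ 261
441^16 ≡ 273
441^32 ≡ 513
441^64 ≡ 1
Hence ord(441) = 64.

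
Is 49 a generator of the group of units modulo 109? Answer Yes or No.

No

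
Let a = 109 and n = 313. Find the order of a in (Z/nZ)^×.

312

Since 109 ∈ (Z/313Z)^×, its order divides φ(313) = 313 − 1 = 312 = 2^3 · 3 · 13.
Divisors of 312: 1, 2, 3, 4, 6, 8, 12, 13, 24, 26, 39, 52, 78, 104, 156, 312.
Check 109^d mod 313 for each divisor in increasing order:
109^1 ≡ 109
109^2 ≡ 300
109^3 ≡ 148
109^4 ≡ 169
109^6 ≡ 307
109^8 ≡ 78
109^12 ≡ 36
109^13 ≡ 168
109^24 ≡ 44
109^26 ≡ 54
109^39 ≡ 308
109^52 ≡ 99
109^78 ≡ 25
109^104 ≡ 98
109^156 ≡ 312
109^312 ≡ 1
So ord_313(109) = 312.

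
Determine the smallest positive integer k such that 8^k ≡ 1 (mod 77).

10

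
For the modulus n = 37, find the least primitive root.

2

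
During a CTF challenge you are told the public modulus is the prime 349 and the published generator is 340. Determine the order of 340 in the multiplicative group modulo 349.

By Lagrange's theorem, ord_349(340) divides φ(349) = 349 − 1 = 348 = 2^2 · 3 · 29.
Divisors of 348: 1, 2, 3, 4, 6, 12, 29, 58, 87, 116, 174, 348.
Check 340^d mod 349 for each divisor in increasing order:
340^1 ≡ 340 (mod 349)
340^2 ≡ 81 (mod 349)
340^3 ≡ 318 (mod 349)
340^4 ≡ 279 (mod 349)
340^6 ≡ 263 (mod 349)
340^12 ≡ 67 (mod 349)
340^29 ≡ 123 (mod 349)
340^58 ≡ 122 (mod 349)
340^87 ≡ 348 (mod 349)
340^116 ≡ 226 (mod 349)
340^174 ≡ 1 (mod 349) ✓
The smallest such exponent is 174, so the order of 340 is 174.

174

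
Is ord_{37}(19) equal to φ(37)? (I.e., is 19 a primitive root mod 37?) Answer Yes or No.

φ(37) = 37 − 1 = 36 = 2^2 · 3^2.
An element g generates (Z/37Z)^× iff g^(36/q) ≢ 1 (mod 37) for each prime q ∈ {2, 3}.
19^18 ≡ 36 (mod 37)  [q = 2: ≢ 1 ✓]
19^12 ≡ 10 (mod 37)  [q = 3: ≢ 1 ✓]
Every test exponent gives a nontrivial residue, hence 19 generates the full group.

Yes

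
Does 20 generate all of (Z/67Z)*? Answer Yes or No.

Yes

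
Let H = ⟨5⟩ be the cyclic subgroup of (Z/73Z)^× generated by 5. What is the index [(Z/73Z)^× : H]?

1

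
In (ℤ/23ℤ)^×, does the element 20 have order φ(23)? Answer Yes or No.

Yes

φ(23) = 23 − 1 = 22 = 2 · 11.
Test 20^(22/q) mod 23 for each prime factor q of 22:
20^11 ≡ 22 (mod 23)  [q = 2: ≢ 1 ✓]
20^2 ≡ 9 (mod 23)  [q = 11: ≢ 1 ✓]
Every test exponent gives a nontrivial residue, hence 20 generates the full group.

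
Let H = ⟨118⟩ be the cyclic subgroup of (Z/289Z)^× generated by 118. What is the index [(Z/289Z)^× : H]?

Since 118 ∈ (Z/289Z)^×, its order divides φ(289) = φ(17^2) = 17·(17−1) = 272 = 2^4 · 17.
Divisors of 272: 1, 2, 4, 8, 16, 17, 34, 68, 136, 272.
Compute 118^d (mod 289) for the divisors d until we hit 1:
118^1 ≡ 118 (mod 289)
118^2 ≡ 52 (mod 289)
118^4 ≡ 103 (mod 289)
118^8 ≡ 205 (mod 289)
118^16 ≡ 120 (mod 289)
118^17 ≡ 288 (mod 289)
118^34 ≡ 1 (mod 289) ✓
So ord_289(118) = 34, hence |⟨118⟩| = 34.
[(Z/289Z)^× : ⟨118⟩] = 272/34 = 8.

8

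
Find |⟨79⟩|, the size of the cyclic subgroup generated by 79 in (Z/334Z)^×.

166

ord(79) | φ(334) = φ(2)·φ(167) = 1·166 = 166 = 2 · 83.
Divisors of 166: 1, 2, 83, 166.
Evaluate successive powers at the divisors of 166:
79^1 ≡ 79 (mod 334)
79^2 ≡ 229 (mod 334)
79^83 ≡ 333 (mod 334)
79^166 ≡ 1 (mod 334) ✓
The smallest such exponent is 166, so the order of 79 is 166.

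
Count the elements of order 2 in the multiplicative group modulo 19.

1

φ(19) = 19 − 1 = 18 = 2 · 3^2.
Since (Z/19Z)^× is cyclic of order 18, the number of elements of order d is φ(d) when d | 18 and 0 otherwise.
2 | 18, and φ(2) = 2 − 1 = 1.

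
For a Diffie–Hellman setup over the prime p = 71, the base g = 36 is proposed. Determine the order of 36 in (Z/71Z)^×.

35

By Lagrange's theorem, ord_71(36) divides φ(71) = 71 − 1 = 70 = 2 · 5 · 7.
Divisors of 70: 1, 2, 5, 7, 10, 14, 35, 70.
Check 36^d mod 71 for each divisor in increasing order:
36^1 ≡ 36 (mod 71)
36^2 ≡ 18 (mod 71)
36^5 ≡ 20 (mod 71)
36^7 ≡ 5 (mod 71)
36^10 ≡ 45 (mod 71)
36^14 ≡ 25 (mod 71)
36^35 ≡ 1 (mod 71) ✓
Hence ord(36) = 35.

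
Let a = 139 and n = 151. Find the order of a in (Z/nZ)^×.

75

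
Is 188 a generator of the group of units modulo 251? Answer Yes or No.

No

φ(251) = 251 − 1 = 250 = 2 · 5^3.
An element g generates (Z/251Z)^× iff g^(250/q) ≢ 1 (mod 251) for each prime q ∈ {2, 5}.
188^125 ≡ 250 (mod 251)  [q = 2: ≢ 1 ✓]
188^50 ≡ 1 (mod 251)  [q = 5: ≡ 1 ✗]
188^50 ≡ 1 shows ord(188) | 50, strictly less than φ(251); not a primitive root.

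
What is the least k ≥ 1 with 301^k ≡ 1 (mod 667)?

The order of 301 must divide φ(667) = φ(23·29) = (23−1)·(29−1) = 22·28 = 616 = 2^3 · 7 · 11.
Divisors of 616: 1, 2, 4, 7, 8, 11, 14, 22, 28, 44, 56, 77, 88, 154, 308, 616.
Check 301^d mod 667 for each divisor in increasing order:
301^1 ≡ 301 (mod 667)
301^2 ≡ 556 (mod 667)
301^4 ≡ 315 (mod 667)
301^7 ≡ 128 (mod 667)
301^8 ≡ 509 (mod 667)
301^11 ≡ 300 (mod 667)
301^14 ≡ 376 (mod 667)
301^22 ≡ 622 (mod 667)
301^28 ≡ 639 (mod 667)
301^44 ≡ 24 (mod 667)
301^56 ≡ 117 (mod 667)
301^77 ≡ 162 (mod 667)
301^88 ≡ 576 (mod 667)
301^154 ≡ 231 (mod 667)
301^308 ≡ 1 (mod 667) ✓
So ord_667(301) = 308.

308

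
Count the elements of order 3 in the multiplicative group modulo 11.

φ(11) = 11 − 1 = 10 = 2 · 5.
In a cyclic group of order 10, there are φ(d) elements of order d for each divisor d of 10, and zero for non-divisors.
3 does not divide 10, so no element of (Z/11Z)^× has order 3.

0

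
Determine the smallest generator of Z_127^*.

3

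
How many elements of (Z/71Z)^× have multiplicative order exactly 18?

0

φ(71) = 71 − 1 = 70 = 2 · 5 · 7.
(Z/71Z)^× is cyclic (|G| = 70); a cyclic group of order m has exactly φ(d) elements of each order d | m, and none otherwise.
18 does not divide 70, so no element of (Z/71Z)^× has order 18.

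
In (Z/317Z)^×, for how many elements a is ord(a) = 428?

0

φ(317) = 317 − 1 = 316 = 2^2 · 79.
Since (Z/317Z)^× is cyclic of order 316, the number of elements of order d is φ(d) when d | 316 and 0 otherwise.
Here 316 is not a multiple of 428, so there are no elements of order 428.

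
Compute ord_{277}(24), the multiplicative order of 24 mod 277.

276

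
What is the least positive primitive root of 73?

5

φ(73) = 73 − 1 = 72 = 2^3 · 3^2.
Test candidates g = 2, 3, … against the prime factors q ∈ {2, 3} of φ(73): g is a generator iff g^(72/q) ≢ 1 for every such q.
g = 2: 2^36 ≡ 1 — hits 1, so not a primitive root.
g = 3: 3^36 ≡ 1 — hits 1, so not a primitive root.
g = 4: 4^36 ≡ 1 — hits 1, so not a primitive root.
g = 5: 5^36 ≡ 72; 5^24 ≡ 8 — none is 1, so 5 is a primitive root.
The smallest primitive root modulo 73 is 5.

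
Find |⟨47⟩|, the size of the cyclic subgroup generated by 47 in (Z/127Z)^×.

Since 47 ∈ (Z/127Z)^×, its order divides φ(127) = 127 − 1 = 126 = 2 · 3^2 · 7.
Divisors of 126: 1, 2, 3, 6, 7, 9, 14, 18, 21, 42, 63, 126.
Compute 47^d (mod 127) for the divisors d until we hit 1:
47^1 ≡ 47
47^2 ≡ 50
47^3 ≡ 64
47^6 ≡ 32
47^7 ≡ 107
47^9 ≡ 16
47^14 ≡ 19
47^18 ≡ 2
47^21 ≡ 1
The smallest such exponent is 21, so the order of 47 is 21.

21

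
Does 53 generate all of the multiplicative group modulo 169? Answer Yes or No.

φ(169) = φ(13^2) = 13·(13−1) = 156 = 2^2 · 3 · 13.
An element g generates (Z/169Z)^× iff g^(156/q) ≢ 1 (mod 169) for each prime q ∈ {2, 3, 13}.
53^78 ≡ 1 (mod 169)  [q = 2: ≡ 1 ✗]
53^52 ≡ 1 (mod 169)  [q = 3: ≡ 1 ✗]
53^12 ≡ 118 (mod 169)  [q = 13: ≢ 1 ✓]
Since 53^78 ≡ 1, the order of 53 divides 78 < 156, so 53 is not a primitive root.

No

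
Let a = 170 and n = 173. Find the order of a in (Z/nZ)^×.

The order of 170 must divide φ(173) = 173 − 1 = 172 = 2^2 · 43.
Divisors of 172: 1, 2, 4, 43, 86, 172.
Evaluate successive powers at the divisors of 172:
170^1 ≡ 170 (mod 173)
170^2 ≡ 9 (mod 173)
170^4 ≡ 81 (mod 173)
170^43 ≡ 80 (mod 173)
170^86 ≡ 172 (mod 173)
170^172 ≡ 1 (mod 173) ✓
Hence ord(170) = 172.

172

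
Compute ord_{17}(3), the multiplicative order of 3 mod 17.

ord(3) | φ(17) = 17 − 1 = 16 = 2^4.
Divisors of 16: 1, 2, 4, 8, 16.
Compute 3^d (mod 17) for the divisors d until we hit 1:
3^1 ≡ 3
3^2 ≡ 9
3^4 ≡ 13
3^8 ≡ 16
3^16 ≡ 1
So ord_17(3) = 16.

16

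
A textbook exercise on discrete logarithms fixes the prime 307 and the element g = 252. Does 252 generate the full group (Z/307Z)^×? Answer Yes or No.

φ(307) = 307 − 1 = 306 = 2 · 3^2 · 17.
An element g generates (Z/307Z)^× iff g^(306/q) ≢ 1 (mod 307) for each prime q ∈ {2, 3, 17}.
252^153 ≡ 1 (mod 307)  [q = 2: ≡ 1 ✗]
252^102 ≡ 17 (mod 307)  [q = 3: ≢ 1 ✓]
252^18 ≡ 280 (mod 307)  [q = 17: ≢ 1 ✓]
252^153 ≡ 1 shows ord(252) | 153, strictly less than φ(307); not a primitive root.

No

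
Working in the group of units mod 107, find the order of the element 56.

53

By Lagrange's theorem, ord_107(56) divides φ(107) = 107 − 1 = 106 = 2 · 53.
Divisors of 106: 1, 2, 53, 106.
Check 56^d mod 107 for each divisor in increasing order:
56^1 ≡ 56 (mod 107)
56^2 ≡ 33 (mod 107)
56^53 ≡ 1 (mod 107) ✓
Therefore the multiplicative order of 56 modulo 107 is 53.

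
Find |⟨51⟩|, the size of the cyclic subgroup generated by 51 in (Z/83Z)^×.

41

By Lagrange's theorem, ord_83(51) divides φ(83) = 83 − 1 = 82 = 2 · 41.
Divisors of 82: 1, 2, 41, 82.
Test each divisor d:
51^1 ≡ 51 (mod 83)
51^2 ≡ 28 (mod 83)
51^41 ≡ 1 (mod 83) ✓
Therefore the multiplicative order of 51 modulo 83 is 41.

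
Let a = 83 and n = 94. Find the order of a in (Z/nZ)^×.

23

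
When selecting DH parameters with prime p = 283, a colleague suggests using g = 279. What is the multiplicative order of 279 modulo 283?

94

ord(279) | φ(283) = 283 − 1 = 282 = 2 · 3 · 47.
Divisors of 282: 1, 2, 3, 6, 47, 94, 141, 282.
Evaluate successive powers at the divisors of 282:
279^1 ≡ 279 (mod 283)
279^2 ≡ 16 (mod 283)
279^3 ≡ 219 (mod 283)
279^6 ≡ 134 (mod 283)
279^47 ≡ 282 (mod 283)
279^94 ≡ 1 (mod 283) ✓
So ord_283(279) = 94.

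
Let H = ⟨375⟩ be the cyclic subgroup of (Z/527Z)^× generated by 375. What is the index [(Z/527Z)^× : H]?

The order of 375 must divide φ(527) = φ(17·31) = (17−1)·(31−1) = 16·30 = 480 = 2^5 · 3 · 5.
Divisors of 480: 1, 2, 3, 4, 5, 6, 8, 10, 12, 15, 16, 20, 24, 30, 32, 40, 48, 60, 80, 96, 120, 160, 240, 480.
Compute 375^d (mod 527) for the divisors d until we hit 1:
375^1 ≡ 375 (mod 527)
375^2 ≡ 443 (mod 527)
375^3 ≡ 120 (mod 527)
375^4 ≡ 205 (mod 527)
375^5 ≡ 460 (mod 527)
375^6 ≡ 171 (mod 527)
375^8 ≡ 392 (mod 527)
375^10 ≡ 273 (mod 527)
375^12 ≡ 256 (mod 527)
375^15 ≡ 154 (mod 527)
375^16 ≡ 307 (mod 527)
375^20 ≡ 222 (mod 527)
375^24 ≡ 188 (mod 527)
375^30 ≡ 1 (mod 527) ✓
So ord_527(375) = 30, hence |⟨375⟩| = 30.
[(Z/527Z)^× : ⟨375⟩] = 480/30 = 16.

16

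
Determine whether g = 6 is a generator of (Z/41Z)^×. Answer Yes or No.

Yes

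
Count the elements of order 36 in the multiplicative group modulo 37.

12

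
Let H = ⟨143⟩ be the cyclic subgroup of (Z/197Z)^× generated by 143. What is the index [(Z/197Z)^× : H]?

2

Since 143 ∈ (Z/197Z)^×, its order divides φ(197) = 197 − 1 = 196 = 2^2 · 7^2.
Divisors of 196: 1, 2, 4, 7, 14, 28, 49, 98, 196.
Evaluate successive powers at the divisors of 196:
143^1 ≡ 143 (mod 197)
143^2 ≡ 158 (mod 197)
143^4 ≡ 142 (mod 197)
143^7 ≡ 6 (mod 197)
143^14 ≡ 36 (mod 197)
143^28 ≡ 114 (mod 197)
143^49 ≡ 196 (mod 197)
143^98 ≡ 1 (mod 197) ✓
So ord_197(143) = 98, hence |⟨143⟩| = 98.
Index = |(Z/197Z)^×| / |⟨143⟩| = 196 / 98 = 2.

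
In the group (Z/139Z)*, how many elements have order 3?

φ(139) = 139 − 1 = 138 = 2 · 3 · 23.
(Z/139Z)^× is cyclic (|G| = 138); a cyclic group of order m has exactly φ(d) elements of each order d | m, and none otherwise.
3 | 138, and φ(3) = 3 − 1 = 2.

2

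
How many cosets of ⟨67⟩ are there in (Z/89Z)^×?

ord(67) | φ(89) = 89 − 1 = 88 = 2^3 · 11.
Divisors of 88: 1, 2, 4, 8, 11, 22, 44, 88.
Compute 67^d (mod 89) for the divisors d until we hit 1:
67^1 ≡ 67 (mod 89)
67^2 ≡ 39 (mod 89)
67^4 ≡ 8 (mod 89)
67^8 ≡ 64 (mod 89)
67^11 ≡ 1 (mod 89) ✓
So ord_89(67) = 11, hence |⟨67⟩| = 11.
[(Z/89Z)^× : ⟨67⟩] = 88/11 = 8.

8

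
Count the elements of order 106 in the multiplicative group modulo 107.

52

φ(107) = 107 − 1 = 106 = 2 · 53.
In a cyclic group of order 106, there are φ(d) elements of order d for each divisor d of 106, and zero for non-divisors.
106 = 2 · 53 divides 106, and φ(106) = 52.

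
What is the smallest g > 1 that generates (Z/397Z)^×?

φ(397) = 397 − 1 = 396 = 2^2 · 3^2 · 11.
Test candidates g = 2, 3, … against the prime factors q ∈ {2, 3, 11} of φ(397): g is a generator iff g^(396/q) ≢ 1 for every such q.
g = 2: 2^198 ≡ 396; 2^132 ≡ 1 — hits 1, so not a primitive root.
g = 3: 3^198 ≡ 1 — hits 1, so not a primitive root.
g = 4: 4^198 ≡ 1 — hits 1, so not a primitive root.
g = 5: 5^198 ≡ 396; 5^132 ≡ 362; 5^36 ≡ 290 — none is 1, so 5 is a primitive root.
Hence the least primitive root of 397 is 5.

5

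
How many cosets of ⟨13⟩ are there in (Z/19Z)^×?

By Lagrange's theorem, ord_19(13) divides φ(19) = 19 − 1 = 18 = 2 · 3^2.
Divisors of 18: 1, 2, 3, 6, 9, 18.
Evaluate successive powers at the divisors of 18:
13^1 ≡ 13 (mod 19)
13^2 ≡ 17 (mod 19)
13^3 ≡ 12 (mod 19)
13^6 ≡ 11 (mod 19)
13^9 ≡ 18 (mod 19)
13^18 ≡ 1 (mod 19) ✓
So ord_19(13) = 18, hence |⟨13⟩| = 18.
The index is φ(19) / ord(13) = 18 / 18 = 1.

1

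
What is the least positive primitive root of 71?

φ(71) = 71 − 1 = 70 = 2 · 5 · 7.
g is a primitive root iff g^(70/q) ≢ 1 (mod 71) for each prime q ∈ {2, 5, 7}.
g = 2: 2^35 ≡ 1 — hits 1, so not a primitive root.
g = 3: 3^35 ≡ 1 — hits 1, so not a primitive root.
g = 4: 4^35 ≡ 1 — hits 1, so not a primitive root.
g = 5: 5^35 ≡ 1 — hits 1, so not a primitive root.
g = 6: 6^35 ≡ 1 — hits 1, so not a primitive root.
g = 7: 7^35 ≡ 70; 7^14 ≡ 54; 7^10 ≡ 45 — none is 1, so 7 is a primitive root.
The smallest primitive root modulo 71 is 7.

7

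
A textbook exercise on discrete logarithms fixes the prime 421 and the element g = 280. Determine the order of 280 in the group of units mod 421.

The order of 280 must divide φ(421) = 421 − 1 = 420 = 2^2 · 3 · 5 · 7.
Divisors of 420: 1, 2, 3, 4, 5, 6, 7, 10, 12, 14, 15, 20, 21, 28, 30, 35, 42, 60, 70, 84, 105, 140, 210, 420.
Compute 280^d (mod 421) for the divisors d until we hit 1:
280^1 ≡ 280
280^2 ≡ 94
280^3 ≡ 218
280^4 ≡ 416
280^5 ≡ 284
280^6 ≡ 372
280^7 ≡ 173
280^10 ≡ 245
280^12 ≡ 296
280^14 ≡ 38
280^15 ≡ 115
280^20 ≡ 243
280^21 ≡ 259
280^28 ≡ 181
280^30 ≡ 174
280^35 ≡ 159
280^42 ≡ 142
280^60 ≡ 385
280^70 ≡ 21
280^84 ≡ 377
280^105 ≡ 392
280^140 ≡ 20
280^210 ≡ 420
280^420 ≡ 1
The smallest such exponent is 420, so the order of 280 is 420.

420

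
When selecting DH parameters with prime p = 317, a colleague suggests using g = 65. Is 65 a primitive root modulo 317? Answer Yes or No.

φ(317) = 317 − 1 = 316 = 2^2 · 79.
Test 65^(316/q) mod 317 for each prime factor q of 316:
65^158 ≡ 1 (mod 317)  [q = 2: ≡ 1 ✗]
65^4 ≡ 38 (mod 317)  [q = 79: ≢ 1 ✓]
Since 65^158 ≡ 1, the order of 65 divides 158 < 316, so 65 is not a primitive root.

No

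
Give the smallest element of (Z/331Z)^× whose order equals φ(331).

3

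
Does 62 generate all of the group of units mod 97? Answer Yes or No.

φ(97) = 97 − 1 = 96 = 2^5 · 3.
It suffices to check that the order of 62 is not a proper divisor of 96: compute 62^(96/q) for q ∈ {2, 3}.
62^48 ≡ 1 (mod 97)  [q = 2: ≡ 1 ✗]
62^32 ≡ 61 (mod 97)  [q = 3: ≢ 1 ✓]
62^48 ≡ 1 shows ord(62) | 48, strictly less than φ(97); not a primitive root.

No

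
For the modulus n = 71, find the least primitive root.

7

φ(71) = 71 − 1 = 70 = 2 · 5 · 7.
g is a primitive root iff g^(70/q) ≢ 1 (mod 71) for each prime q ∈ {2, 5, 7}.
g = 2: 2^35 ≡ 1 — hits 1, so not a primitive root.
g = 3: 3^35 ≡ 1 — hits 1, so not a primitive root.
g = 4: 4^35 ≡ 1 — hits 1, so not a primitive root.
g = 5: 5^35 ≡ 1 — hits 1, so not a primitive root.
g = 6: 6^35 ≡ 1 — hits 1, so not a primitive root.
g = 7: 7^35 ≡ 70; 7^14 ≡ 54; 7^10 ≡ 45 — none is 1, so 7 is a primitive root.
The smallest primitive root modulo 71 is 7.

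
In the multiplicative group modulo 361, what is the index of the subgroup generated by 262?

By Lagrange's theorem, ord_361(262) divides φ(361) = φ(19^2) = 19·(19−1) = 342 = 2 · 3^2 · 19.
Divisors of 342: 1, 2, 3, 6, 9, 18, 19, 38, 57, 114, 171, 342.
Evaluate successive powers at the divisors of 342:
262^1 ≡ 262 (mod 361)
262^2 ≡ 54 (mod 361)
262^3 ≡ 69 (mod 361)
262^6 ≡ 68 (mod 361)
262^9 ≡ 360 (mod 361)
262^18 ≡ 1 (mod 361) ✓
So ord_361(262) = 18, hence |⟨262⟩| = 18.
Index = |(Z/361Z)^×| / |⟨262⟩| = 342 / 18 = 19.

19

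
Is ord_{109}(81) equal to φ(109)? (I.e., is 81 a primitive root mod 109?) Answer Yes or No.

φ(109) = 109 − 1 = 108 = 2^2 · 3^3.
It suffices to check that the order of 81 is not a proper divisor of 108: compute 81^(108/q) for q ∈ {2, 3}.
81^54 ≡ 1 (mod 109)  [q = 2: ≡ 1 ✗]
81^36 ≡ 63 (mod 109)  [q = 3: ≢ 1 ✓]
The check at q = 2 fails, so 81 generates a proper subgroup.

No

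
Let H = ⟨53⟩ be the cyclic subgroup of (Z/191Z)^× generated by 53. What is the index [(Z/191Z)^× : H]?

The order of 53 must divide φ(191) = 191 − 1 = 190 = 2 · 5 · 19.
Divisors of 190: 1, 2, 5, 10, 19, 38, 95, 190.
Test each divisor d:
53^1 ≡ 53 (mod 191)
53^2 ≡ 135 (mod 191)
53^5 ≡ 38 (mod 191)
53^10 ≡ 107 (mod 191)
53^19 ≡ 7 (mod 191)
53^38 ≡ 49 (mod 191)
53^95 ≡ 190 (mod 191)
53^190 ≡ 1 (mod 191) ✓
So ord_191(53) = 190, hence |⟨53⟩| = 190.
Index = |(Z/191Z)^×| / |⟨53⟩| = 190 / 190 = 1.

1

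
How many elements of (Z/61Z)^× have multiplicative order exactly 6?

2

φ(61) = 61 − 1 = 60 = 2^2 · 3 · 5.
Since (Z/61Z)^× is cyclic of order 60, the number of elements of order d is φ(d) when d | 60 and 0 otherwise.
6 = 2 · 3 divides 60, and φ(6) = 2.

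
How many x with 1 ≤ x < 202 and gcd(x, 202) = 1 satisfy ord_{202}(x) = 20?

8

φ(202) = φ(2)·φ(101) = 1·100 = 100 = 2^2 · 5^2.
In a cyclic group of order 100, there are φ(d) elements of order d for each divisor d of 100, and zero for non-divisors.
20 = 2^2 · 5 divides 100, and φ(20) = 8.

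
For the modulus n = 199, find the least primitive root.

φ(199) = 199 − 1 = 198 = 2 · 3^2 · 11.
Test candidates g = 2, 3, … against the prime factors q ∈ {2, 3, 11} of φ(199): g is a generator iff g^(198/q) ≢ 1 for every such q.
g = 2: 2^99 ≡ 1 — hits 1, so not a primitive root.
g = 3: 3^99 ≡ 198; 3^66 ≡ 106; 3^18 ≡ 125 — none is 1, so 3 is a primitive root.
Hence the least primitive root of 199 is 3.

3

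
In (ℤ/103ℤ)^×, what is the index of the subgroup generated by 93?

ord(93) | φ(103) = 103 − 1 = 102 = 2 · 3 · 17.
Divisors of 102: 1, 2, 3, 6, 17, 34, 51, 102.
Test each divisor d:
93^1 ≡ 93 (mod 103)
93^2 ≡ 100 (mod 103)
93^3 ≡ 30 (mod 103)
93^6 ≡ 76 (mod 103)
93^17 ≡ 1 (mod 103) ✓
So ord_103(93) = 17, hence |⟨93⟩| = 17.
[(Z/103Z)^× : ⟨93⟩] = 102/17 = 6.

6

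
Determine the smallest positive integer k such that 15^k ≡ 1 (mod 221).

Since 15 ∈ (Z/221Z)^×, its order divides φ(221) = φ(13·17) = (13−1)·(17−1) = 12·16 = 192 = 2^6 · 3.
Divisors of 192: 1, 2, 3, 4, 6, 8, 12, 16, 24, 32, 48, 64, 96, 192.
Test each divisor d:
15^1 ≡ 15 (mod 221)
15^2 ≡ 4 (mod 221)
15^3 ≡ 60 (mod 221)
15^4 ≡ 16 (mod 221)
15^6 ≡ 64 (mod 221)
15^8 ≡ 35 (mod 221)
15^12 ≡ 118 (mod 221)
15^16 ≡ 120 (mod 221)
15^24 ≡ 1 (mod 221) ✓
Hence ord(15) = 24.

24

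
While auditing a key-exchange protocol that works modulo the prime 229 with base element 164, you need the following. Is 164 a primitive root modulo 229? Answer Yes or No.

Yes

φ(229) = 229 − 1 = 228 = 2^2 · 3 · 19.
Test 164^(228/q) mod 229 for each prime factor q of 228:
164^114 ≡ 228 (mod 229)  [q = 2: ≢ 1 ✓]
164^76 ≡ 94 (mod 229)  [q = 3: ≢ 1 ✓]
164^12 ≡ 57 (mod 229)  [q = 19: ≢ 1 ✓]
Every test exponent gives a nontrivial residue, hence 164 generates the full group.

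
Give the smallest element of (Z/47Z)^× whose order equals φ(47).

5

φ(47) = 47 − 1 = 46 = 2 · 23.
g is a primitive root iff g^(46/q) ≢ 1 (mod 47) for each prime q ∈ {2, 23}.
g = 2: 2^23 ≡ 1 — hits 1, so not a primitive root.
g = 3: 3^23 ≡ 1 — hits 1, so not a primitive root.
g = 4: 4^23 ≡ 1 — hits 1, so not a primitive root.
g = 5: 5^23 ≡ 46; 5^2 ≡ 25 — none is 1, so 5 is a primitive root.
Hence the least primitive root of 47 is 5.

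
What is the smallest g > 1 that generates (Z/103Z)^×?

5

φ(103) = 103 − 1 = 102 = 2 · 3 · 17.
g is a primitive root iff g^(102/q) ≢ 1 (mod 103) for each prime q ∈ {2, 3, 17}.
g = 2: 2^51 ≡ 1 — hits 1, so not a primitive root.
g = 3: 3^51 ≡ 102; 3^34 ≡ 1 — hits 1, so not a primitive root.
g = 4: 4^51 ≡ 1 — hits 1, so not a primitive root.
g = 5: 5^51 ≡ 102; 5^34 ≡ 56; 5^6 ≡ 72 — none is 1, so 5 is a primitive root.
Hence the least primitive root of 103 is 5.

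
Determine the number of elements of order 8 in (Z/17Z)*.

φ(17) = 17 − 1 = 16 = 2^4.
Since (Z/17Z)^× is cyclic of order 16, the number of elements of order d is φ(d) when d | 16 and 0 otherwise.
8 = 2^3 divides 16, and φ(8) = 4.

4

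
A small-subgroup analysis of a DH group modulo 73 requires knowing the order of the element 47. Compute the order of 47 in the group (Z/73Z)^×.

72

Since 47 ∈ (Z/73Z)^×, its order divides φ(73) = 73 − 1 = 72 = 2^3 · 3^2.
Divisors of 72: 1, 2, 3, 4, 6, 8, 9, 12, 18, 24, 36, 72.
Check 47^d mod 73 for each divisor in increasing order:
47^1 ≡ 47 (mod 73)
47^2 ≡ 19 (mod 73)
47^3 ≡ 17 (mod 73)
47^4 ≡ 69 (mod 73)
47^6 ≡ 70 (mod 73)
47^8 ≡ 16 (mod 73)
47^9 ≡ 22 (mod 73)
47^12 ≡ 9 (mod 73)
47^18 ≡ 46 (mod 73)
47^24 ≡ 8 (mod 73)
47^36 ≡ 72 (mod 73)
47^72 ≡ 1 (mod 73) ✓
The smallest such exponent is 72, so the order of 47 is 72.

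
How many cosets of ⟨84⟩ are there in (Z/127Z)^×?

2

Since 84 ∈ (Z/127Z)^×, its order divides φ(127) = 127 − 1 = 126 = 2 · 3^2 · 7.
Divisors of 126: 1, 2, 3, 6, 7, 9, 14, 18, 21, 42, 63, 126.
Check 84^d mod 127 for each divisor in increasing order:
84^1 ≡ 84 (mod 127)
84^2 ≡ 71 (mod 127)
84^3 ≡ 122 (mod 127)
84^6 ≡ 25 (mod 127)
84^7 ≡ 68 (mod 127)
84^9 ≡ 2 (mod 127)
84^14 ≡ 52 (mod 127)
84^18 ≡ 4 (mod 127)
84^21 ≡ 107 (mod 127)
84^42 ≡ 19 (mod 127)
84^63 ≡ 1 (mod 127) ✓
Thus |⟨84⟩| = ord(84) = 63.
Index = |(Z/127Z)^×| / |⟨84⟩| = 126 / 63 = 2.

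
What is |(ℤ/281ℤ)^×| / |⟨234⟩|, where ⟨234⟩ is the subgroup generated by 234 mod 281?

5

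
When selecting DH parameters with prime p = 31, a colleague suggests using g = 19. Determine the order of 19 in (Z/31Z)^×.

15

Since 19 ∈ (Z/31Z)^×, its order divides φ(31) = 31 − 1 = 30 = 2 · 3 · 5.
Divisors of 30: 1, 2, 3, 5, 6, 10, 15, 30.
Test each divisor d:
19^1 ≡ 19 (mod 31)
19^2 ≡ 20 (mod 31)
19^3 ≡ 8 (mod 31)
19^5 ≡ 5 (mod 31)
19^6 ≡ 2 (mod 31)
19^10 ≡ 25 (mod 31)
19^15 ≡ 1 (mod 31) ✓
Hence ord(19) = 15.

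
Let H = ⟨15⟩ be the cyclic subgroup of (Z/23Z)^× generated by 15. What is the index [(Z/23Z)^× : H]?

1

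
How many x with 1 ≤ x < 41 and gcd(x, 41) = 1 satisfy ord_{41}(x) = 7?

φ(41) = 41 − 1 = 40 = 2^3 · 5.
In a cyclic group of order 40, there are φ(d) elements of order d for each divisor d of 40, and zero for non-divisors.
Here 40 is not a multiple of 7, so there are no elements of order 7.

0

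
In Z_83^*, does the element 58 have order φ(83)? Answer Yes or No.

φ(83) = 83 − 1 = 82 = 2 · 41.
An element g generates (Z/83Z)^× iff g^(82/q) ≢ 1 (mod 83) for each prime q ∈ {2, 41}.
58^41 ≡ 82 (mod 83)  [q = 2: ≢ 1 ✓]
58^2 ≡ 44 (mod 83)  [q = 41: ≢ 1 ✓]
None equal 1, so ord_83(58) = 82: 58 is a primitive root.

Yes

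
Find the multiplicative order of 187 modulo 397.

396

The order of 187 must divide φ(397) = 397 − 1 = 396 = 2^2 · 3^2 · 11.
Divisors of 396: 1, 2, 3, 4, 6, 9, 11, 12, 18, 22, 33, 36, 44, 66, 99, 132, 198, 396.
Check 187^d mod 397 for each divisor in increasing order:
187^1 ≡ 187
187^2 ≡ 33
187^3 ≡ 216
187^4 ≡ 295
187^6 ≡ 207
187^9 ≡ 248
187^11 ≡ 244
187^12 ≡ 370
187^18 ≡ 366
187^22 ≡ 383
187^33 ≡ 157
187^36 ≡ 167
187^44 ≡ 196
187^66 ≡ 35
187^99 ≡ 334
187^132 ≡ 34
187^198 ≡ 396
187^396 ≡ 1
Therefore the multiplicative order of 187 modulo 397 is 396.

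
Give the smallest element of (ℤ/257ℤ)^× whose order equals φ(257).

φ(257) = 257 − 1 = 256 = 2^8.
Test candidates g = 2, 3, … against the prime factors q ∈ {2} of φ(257): g is a generator iff g^(256/q) ≢ 1 for every such q.
g = 2: 2^128 ≡ 1 — hits 1, so not a primitive root.
g = 3: 3^128 ≡ 256 — none is 1, so 3 is a primitive root.
So 3 is the smallest generator of (Z/257Z)^×.

3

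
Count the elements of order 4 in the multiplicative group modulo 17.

2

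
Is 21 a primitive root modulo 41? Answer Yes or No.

No

φ(41) = 41 − 1 = 40 = 2^3 · 5.
Test 21^(40/q) mod 41 for each prime factor q of 40:
21^20 ≡ 1 (mod 41)  [q = 2: ≡ 1 ✗]
21^8 ≡ 37 (mod 41)  [q = 5: ≢ 1 ✓]
The check at q = 2 fails, so 21 generates a proper subgroup.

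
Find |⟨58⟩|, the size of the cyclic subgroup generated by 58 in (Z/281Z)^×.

35

By Lagrange's theorem, ord_281(58) divides φ(281) = 281 − 1 = 280 = 2^3 · 5 · 7.
Divisors of 280: 1, 2, 4, 5, 7, 8, 10, 14, 20, 28, 35, 40, 56, 70, 140, 280.
Check 58^d mod 281 for each divisor in increasing order:
58^1 ≡ 58 (mod 281)
58^2 ≡ 273 (mod 281)
58^4 ≡ 64 (mod 281)
58^5 ≡ 59 (mod 281)
58^7 ≡ 90 (mod 281)
58^8 ≡ 162 (mod 281)
58^10 ≡ 109 (mod 281)
58^14 ≡ 232 (mod 281)
58^20 ≡ 79 (mod 281)
58^28 ≡ 153 (mod 281)
58^35 ≡ 1 (mod 281) ✓
Hence ord(58) = 35.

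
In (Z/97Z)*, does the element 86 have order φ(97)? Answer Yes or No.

φ(97) = 97 − 1 = 96 = 2^5 · 3.
It suffices to check that the order of 86 is not a proper divisor of 96: compute 86^(96/q) for q ∈ {2, 3}.
86^48 ≡ 1 (mod 97)  [q = 2: ≡ 1 ✗]
86^32 ≡ 61 (mod 97)  [q = 3: ≢ 1 ✓]
The check at q = 2 fails, so 86 generates a proper subgroup.

No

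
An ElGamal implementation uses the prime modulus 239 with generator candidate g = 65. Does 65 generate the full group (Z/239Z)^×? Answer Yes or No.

Yes

φ(239) = 239 − 1 = 238 = 2 · 7 · 17.
An element g generates (Z/239Z)^× iff g^(238/q) ≢ 1 (mod 239) for each prime q ∈ {2, 7, 17}.
65^119 ≡ 238 (mod 239)  [q = 2: ≢ 1 ✓]
65^34 ≡ 10 (mod 239)  [q = 7: ≢ 1 ✓]
65^14 ≡ 71 (mod 239)  [q = 17: ≢ 1 ✓]
Every test exponent gives a nontrivial residue, hence 65 generates the full group.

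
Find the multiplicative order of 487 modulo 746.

By Lagrange's theorem, ord_746(487) divides φ(746) = φ(2)·φ(373) = 1·372 = 372 = 2^2 · 3 · 31.
Divisors of 372: 1, 2, 3, 4, 6, 12, 31, 62, 93, 124, 186, 372.
Compute 487^d (mod 746) for the divisors d until we hit 1:
487^1 ≡ 487 (mod 746)
487^2 ≡ 687 (mod 746)
487^3 ≡ 361 (mod 746)
487^4 ≡ 497 (mod 746)
487^6 ≡ 517 (mod 746)
487^12 ≡ 221 (mod 746)
487^31 ≡ 285 (mod 746)
487^62 ≡ 657 (mod 746)
487^93 ≡ 745 (mod 746)
487^124 ≡ 461 (mod 746)
487^186 ≡ 1 (mod 746) ✓
Hence ord(487) = 186.

186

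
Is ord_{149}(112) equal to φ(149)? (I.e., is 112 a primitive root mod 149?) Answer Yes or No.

No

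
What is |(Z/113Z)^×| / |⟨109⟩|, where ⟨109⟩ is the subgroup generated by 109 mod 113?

16

By Lagrange's theorem, ord_113(109) divides φ(113) = 113 − 1 = 112 = 2^4 · 7.
Divisors of 112: 1, 2, 4, 7, 8, 14, 16, 28, 56, 112.
Check 109^d mod 113 for each divisor in increasing order:
109^1 ≡ 109
109^2 ≡ 16
109^4 ≡ 30
109^7 ≡ 1
Thus |⟨109⟩| = ord(109) = 7.
The index is φ(113) / ord(109) = 112 / 7 = 16.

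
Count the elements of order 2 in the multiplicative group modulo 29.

φ(29) = 29 − 1 = 28 = 2^2 · 7.
In a cyclic group of order 28, there are φ(d) elements of order d for each divisor d of 28, and zero for non-divisors.
2 | 28, and φ(2) = 2 − 1 = 1.

1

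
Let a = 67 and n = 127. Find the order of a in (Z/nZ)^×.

126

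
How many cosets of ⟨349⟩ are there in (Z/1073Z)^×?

Since 349 ∈ (Z/1073Z)^×, its order divides φ(1073) = φ(29·37) = (29−1)·(37−1) = 28·36 = 1008 = 2^4 · 3^2 · 7.
Divisors of 1008: 1, 2, 3, 4, 6, 7, 8, 9, 12, 14, 16, 18, 21, 24, 28, 36, 42, 48, 56, 63, 72, 84, 112, 126, 144, 168, 252, 336, 504, 1008.
Evaluate successive powers at the divisors of 1008:
349^1 ≡ 349 (mod 1073)
349^2 ≡ 552 (mod 1073)
349^3 ≡ 581 (mod 1073)
349^4 ≡ 1045 (mod 1073)
349^6 ≡ 639 (mod 1073)
349^7 ≡ 900 (mod 1073)
349^8 ≡ 784 (mod 1073)
349^9 ≡ 1 (mod 1073) ✓
So ord_1073(349) = 9, hence |⟨349⟩| = 9.
Index = |(Z/1073Z)^×| / |⟨349⟩| = 1008 / 9 = 112.

112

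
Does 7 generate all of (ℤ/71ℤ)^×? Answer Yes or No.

φ(71) = 71 − 1 = 70 = 2 · 5 · 7.
Test 7^(70/q) mod 71 for each prime factor q of 70:
7^35 ≡ 70 (mod 71)  [q = 2: ≢ 1 ✓]
7^14 ≡ 54 (mod 71)  [q = 5: ≢ 1 ✓]
7^10 ≡ 45 (mod 71)  [q = 7: ≢ 1 ✓]
Every test exponent gives a nontrivial residue, hence 7 generates the full group.

Yes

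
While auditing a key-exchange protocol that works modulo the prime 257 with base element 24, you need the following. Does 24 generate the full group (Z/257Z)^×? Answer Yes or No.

Yes

φ(257) = 257 − 1 = 256 = 2^8.
It suffices to check that the order of 24 is not a proper divisor of 256: compute 24^(256/q) for q ∈ {2}.
24^128 ≡ 256 (mod 257)  [q = 2: ≢ 1 ✓]
None equal 1, so ord_257(24) = 256: 24 is a primitive root.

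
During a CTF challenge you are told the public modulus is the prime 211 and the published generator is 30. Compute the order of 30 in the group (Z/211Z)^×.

The order of 30 must divide φ(211) = 211 − 1 = 210 = 2 · 3 · 5 · 7.
Divisors of 210: 1, 2, 3, 5, 6, 7, 10, 14, 15, 21, 30, 35, 42, 70, 105, 210.
Evaluate successive powers at the divisors of 210:
30^1 ≡ 30 (mod 211)
30^2 ≡ 56 (mod 211)
30^3 ≡ 203 (mod 211)
30^5 ≡ 185 (mod 211)
30^6 ≡ 64 (mod 211)
30^7 ≡ 21 (mod 211)
30^10 ≡ 43 (mod 211)
30^14 ≡ 19 (mod 211)
30^15 ≡ 148 (mod 211)
30^21 ≡ 188 (mod 211)
30^30 ≡ 171 (mod 211)
30^35 ≡ 196 (mod 211)
30^42 ≡ 107 (mod 211)
30^70 ≡ 14 (mod 211)
30^105 ≡ 1 (mod 211) ✓
Hence ord(30) = 105.

105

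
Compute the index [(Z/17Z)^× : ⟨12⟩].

The order of 12 must divide φ(17) = 17 − 1 = 16 = 2^4.
Divisors of 16: 1, 2, 4, 8, 16.
Compute 12^d (mod 17) for the divisors d until we hit 1:
12^1 ≡ 12 (mod 17)
12^2 ≡ 8 (mod 17)
12^4 ≡ 13 (mod 17)
12^8 ≡ 16 (mod 17)
12^16 ≡ 1 (mod 17) ✓
So ord_17(12) = 16, hence |⟨12⟩| = 16.
Index = |(Z/17Z)^×| / |⟨12⟩| = 16 / 16 = 1.

1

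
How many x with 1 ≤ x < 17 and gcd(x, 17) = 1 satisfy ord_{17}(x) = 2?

1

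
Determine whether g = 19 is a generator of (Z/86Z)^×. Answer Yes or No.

φ(86) = φ(2)·φ(43) = 1·42 = 42 = 2 · 3 · 7.
It suffices to check that the order of 19 is not a proper divisor of 42: compute 19^(42/q) for q ∈ {2, 3, 7}.
19^21 ≡ 85 (mod 86)  [q = 2: ≢ 1 ✓]
19^14 ≡ 79 (mod 86)  [q = 3: ≢ 1 ✓]
19^6 ≡ 11 (mod 86)  [q = 7: ≢ 1 ✓]
Every test exponent gives a nontrivial residue, hence 19 generates the full group.

Yes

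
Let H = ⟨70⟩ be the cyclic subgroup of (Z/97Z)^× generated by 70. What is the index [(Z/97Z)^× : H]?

6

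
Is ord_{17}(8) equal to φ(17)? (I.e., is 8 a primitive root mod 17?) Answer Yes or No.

φ(17) = 17 − 1 = 16 = 2^4.
Test 8^(16/q) mod 17 for each prime factor q of 16:
8^8 ≡ 1 (mod 17)  [q = 2: ≡ 1 ✗]
Since 8^8 ≡ 1, the order of 8 divides 8 < 16, so 8 is not a primitive root.

No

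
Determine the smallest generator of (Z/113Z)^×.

3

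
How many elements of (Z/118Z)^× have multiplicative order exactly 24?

0

φ(118) = φ(2)·φ(59) = 1·58 = 58 = 2 · 29.
In a cyclic group of order 58, there are φ(d) elements of order d for each divisor d of 58, and zero for non-divisors.
Since 24 ∤ 58, the count is 0.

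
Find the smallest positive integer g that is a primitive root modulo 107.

2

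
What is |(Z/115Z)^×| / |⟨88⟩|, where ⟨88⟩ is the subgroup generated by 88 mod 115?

2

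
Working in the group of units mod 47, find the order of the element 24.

23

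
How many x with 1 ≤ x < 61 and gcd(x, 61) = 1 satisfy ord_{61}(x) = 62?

φ(61) = 61 − 1 = 60 = 2^2 · 3 · 5.
Since (Z/61Z)^× is cyclic of order 60, the number of elements of order d is φ(d) when d | 60 and 0 otherwise.
62 does not divide 60, so no element of (Z/61Z)^× has order 62.

0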